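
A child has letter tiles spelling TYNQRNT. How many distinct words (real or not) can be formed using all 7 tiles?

TYNQRNT has 7 letters with N appearing twice and T appearing twice.
The number of distinct arrangements is 7!/(2!·2!) = 5040/4 = 1260.

1260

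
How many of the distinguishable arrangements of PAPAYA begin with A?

Fix A in the first position and arrange the remaining 5 letters.
Those 5 letters have A appearing twice and P appearing twice, giving (5)!/(2!·2!) = 30.

30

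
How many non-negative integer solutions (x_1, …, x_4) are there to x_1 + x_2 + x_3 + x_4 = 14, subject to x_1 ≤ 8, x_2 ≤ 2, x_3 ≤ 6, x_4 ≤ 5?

By stars and bars, unrestricted non-negative solutions to x_1+…+x_4 = 14 number C(14+3,3) = 680.
Subtract solutions that violate a single cap (substitute x_i' = x_i − (cap_i+1)): x_1 ≥ 9 gives C(8,3) = 56; x_2 ≥ 3 gives C(14,3) = 364; x_3 ≥ 7 gives C(10,3) = 120; x_4 ≥ 6 gives C(11,3) = 165. Together 705.
Add back pairs where two caps are both exceeded: 10 + 0 + 0 + 35 + 56 + 4 = 105.
By inclusion–exclusion the count is 680 − 705 + 105 = 80.

80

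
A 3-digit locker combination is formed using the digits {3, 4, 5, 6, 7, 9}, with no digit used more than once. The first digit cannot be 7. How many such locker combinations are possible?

The first digit has 6−1 = 5 choices (anything except 7).
The remaining 2 digits are filled from the other 5 symbols without repetition: 5 × 4 = 20.
Total: 5 × 20 = 100.

100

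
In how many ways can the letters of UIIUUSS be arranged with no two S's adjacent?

There are 7!/(3!·2!·2!) = 210 arrangements of UIIUUSS in total.
Arrangements with the S's together: treat SS as one letter, giving (6)!/(3!·2!) = 60.
Hence 210 − 60 = 150.

150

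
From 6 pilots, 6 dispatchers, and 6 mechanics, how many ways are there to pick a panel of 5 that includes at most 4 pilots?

Split by how many pilots are chosen (0 through 4).
Sum: C(6,0)·C(12,5) + C(6,1)·C(12,4) + C(6,2)·C(12,3) + C(6,3)·C(12,2) + C(6,4)·C(12,1) = 792 + 2970 + 3300 + 1320 + 180 = 8562.

8562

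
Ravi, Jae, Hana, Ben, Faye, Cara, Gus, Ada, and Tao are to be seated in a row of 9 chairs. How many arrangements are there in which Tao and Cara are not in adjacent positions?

282240

There are 9! = 362880 arrangements in all. If Tao and Cara are adjacent, merging them into one block gives 2·(8)! = 80640 arrangements.
Complementary counting: 362880 − 80640 = 282240.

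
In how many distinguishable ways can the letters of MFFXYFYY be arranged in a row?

1120

The 8 letters of MFFXYFYY have repeats: F appearing 3 times and Y appearing 3 times.
So there are 8! / (3!·3!) = 1120 distinguishable arrangements.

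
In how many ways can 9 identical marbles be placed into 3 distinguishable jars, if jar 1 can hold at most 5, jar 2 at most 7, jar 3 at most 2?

15

Without the upper bounds there are C(11,2) = 55 ways to split 9 among 3 jars.
Subtract solutions that violate a single cap (substitute x_i' = x_i − (cap_i+1)): x_1 ≥ 6 gives C(5,2) = 10; x_2 ≥ 8 gives C(3,2) = 3; x_3 ≥ 3 gives C(8,2) = 28. Together 41.
Add back pairs where two caps are both exceeded: 0 + 1 + 0 = 1.
By inclusion–exclusion the count is 55 − 41 + 1 = 15.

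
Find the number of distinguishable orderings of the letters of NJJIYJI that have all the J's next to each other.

60

Treat the 3 copies of J as a single block. The multiset to arrange is then {JJJ, I, I, N, Y}, 5 items in all.
That gives (5)!/(2!) = 60 arrangements.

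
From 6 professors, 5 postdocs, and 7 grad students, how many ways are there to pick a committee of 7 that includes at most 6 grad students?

Split by how many grad students are chosen (0 through 6).
Sum: C(7,0)·C(11,7) + C(7,1)·C(11,6) + C(7,2)·C(11,5) + C(7,3)·C(11,4) + C(7,4)·C(11,3) + C(7,5)·C(11,2) + C(7,6)·C(11,1) = 330 + 3234 + 9702 + 11550 + 5775 + 1155 + 77 = 31823.

31823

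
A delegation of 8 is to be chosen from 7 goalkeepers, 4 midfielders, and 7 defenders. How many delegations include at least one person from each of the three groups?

Unrestricted: C(18,8) = 43758 ways to pick any 8 of the 18.
Selections missing a whole group: no goalkeepers → C(11,8) = 165; no midfielders → C(14,8) = 3003; no defenders → C(11,8) = 165.
Add back selections omitting two groups (i.e. drawn from a single group): C(7,8) + C(4,8) + C(7,8) = 0.
By inclusion–exclusion: 43758 − 3333 + 0 = 40425.

40425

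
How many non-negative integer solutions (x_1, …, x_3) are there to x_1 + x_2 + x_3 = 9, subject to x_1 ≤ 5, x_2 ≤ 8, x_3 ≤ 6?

38

Without the upper bounds there are C(11,2) = 55 ways to split 9 among 3 variables.
Subtract solutions that violate a single cap (substitute x_i' = x_i − (cap_i+1)): x_1 ≥ 6 gives C(5,2) = 10; x_2 ≥ 9 gives C(2,2) = 1; x_3 ≥ 7 gives C(4,2) = 6. Together 17.
No two caps can be exceeded simultaneously, so the pair terms are all 0.
By inclusion–exclusion the count is 55 − 17 + 0 = 38.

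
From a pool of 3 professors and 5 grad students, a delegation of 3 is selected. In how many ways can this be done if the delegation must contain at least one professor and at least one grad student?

With no constraint there are C(8,3) = 56 possible selections.
Selections missing a whole group: no professors → C(5,3) = 10; no grad students → C(3,3) = 1.
Both groups omitted at once is impossible, so 56 − 11 = 45.

45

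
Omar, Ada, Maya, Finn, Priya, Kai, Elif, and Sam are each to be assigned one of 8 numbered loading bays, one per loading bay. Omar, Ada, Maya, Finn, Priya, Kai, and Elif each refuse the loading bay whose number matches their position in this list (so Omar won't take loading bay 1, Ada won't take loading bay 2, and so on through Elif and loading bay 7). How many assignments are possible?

16687

Let Aᵢ (for 1 ≤ i ≤ 7) be the placements that put person i in their forbidden loading bay. Any j of these fix j positions, leaving (8−j)! ways to fill the rest, and there are C(7,j) ways to pick which j.
By inclusion–exclusion, the number of valid placements is Σ_{j=0}^{7} (−1)^j C(7,j)·(8−j)!.
Computing: 40320 − 35280 + 15120 − 4200 + 840 − 126 + 14 − 1 = 16687.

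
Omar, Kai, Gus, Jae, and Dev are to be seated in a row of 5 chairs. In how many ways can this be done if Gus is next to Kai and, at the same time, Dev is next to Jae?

Treat {Gus,Kai} as one block (2 orders) and {Dev,Jae} as another (2 orders).
That leaves 3 units to arrange: 2 × 2 × 3! = 4 × 6 = 24.

24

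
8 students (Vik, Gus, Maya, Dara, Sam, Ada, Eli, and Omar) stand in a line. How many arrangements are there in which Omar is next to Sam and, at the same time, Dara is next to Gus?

2880

Treat {Omar,Sam} as one block (2 orders) and {Dara,Gus} as another (2 orders).
That leaves 6 units to arrange: 2 × 2 × 6! = 4 × 720 = 2880.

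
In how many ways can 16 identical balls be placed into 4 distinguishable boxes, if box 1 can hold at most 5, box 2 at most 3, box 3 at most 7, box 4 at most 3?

10

By stars and bars, unrestricted non-negative solutions to x_1+…+x_4 = 16 number C(16+3,3) = 969.
Subtract solutions that violate a single cap (substitute x_i' = x_i − (cap_i+1)): x_1 ≥ 6 gives C(13,3) = 286; x_2 ≥ 4 gives C(15,3) = 455; x_3 ≥ 8 gives C(11,3) = 165; x_4 ≥ 4 gives C(15,3) = 455. Together 1361.
Add back pairs where two caps are both exceeded: 84 + 10 + 84 + 35 + 165 + 35 = 413.
Subtract triples: 0 + 10 + 0 + 1 = 11.
By inclusion–exclusion the count is 969 − 1361 + 413 − 11 = 10.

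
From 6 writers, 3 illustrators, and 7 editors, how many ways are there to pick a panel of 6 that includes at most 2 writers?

Split by how many writers are chosen (0 through 2).
Sum: C(6,0)·C(10,6) + C(6,1)·C(10,5) + C(6,2)·C(10,4) = 210 + 1512 + 3150 = 4872.

4872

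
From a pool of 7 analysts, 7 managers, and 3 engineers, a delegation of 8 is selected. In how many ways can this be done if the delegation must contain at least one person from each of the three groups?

With no constraint there are C(17,8) = 24310 possible selections.
Selections missing a whole group: no analysts → C(10,8) = 45; no managers → C(10,8) = 45; no engineers → C(14,8) = 3003.
Add back selections omitting two groups (i.e. drawn from a single group): C(7,8) + C(7,8) + C(3,8) = 0.
By inclusion–exclusion: 24310 − 3093 + 0 = 21217.

21217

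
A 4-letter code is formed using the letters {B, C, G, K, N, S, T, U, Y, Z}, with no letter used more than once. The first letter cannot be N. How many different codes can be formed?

The first letter has 10−1 = 9 choices (anything except N).
The remaining 3 letters are filled from the other 9 symbols without repetition: 9 × 8 × 7 = 504.
Total: 9 × 504 = 4536.

4536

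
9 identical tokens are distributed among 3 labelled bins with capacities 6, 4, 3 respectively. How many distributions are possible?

14

Ignoring the caps, the number of non-negative solutions to x_1+…+x_3 = 9 is C(11,2) = 55.
Subtract solutions that violate a single cap (substitute x_i' = x_i − (cap_i+1)): x_1 ≥ 7 gives C(4,2) = 6; x_2 ≥ 5 gives C(6,2) = 15; x_3 ≥ 4 gives C(7,2) = 21. Together 42.
Add back pairs where two caps are both exceeded: 0 + 0 + 1 = 1.
By inclusion–exclusion the count is 55 − 42 + 1 = 14.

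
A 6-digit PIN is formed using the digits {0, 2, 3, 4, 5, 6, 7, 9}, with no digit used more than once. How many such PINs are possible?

This is a permutation of 6 out of 8: P(8,6) = 8!/2!.
8 × 7 × 6 × 5 × 4 × 3 = 20160.

20160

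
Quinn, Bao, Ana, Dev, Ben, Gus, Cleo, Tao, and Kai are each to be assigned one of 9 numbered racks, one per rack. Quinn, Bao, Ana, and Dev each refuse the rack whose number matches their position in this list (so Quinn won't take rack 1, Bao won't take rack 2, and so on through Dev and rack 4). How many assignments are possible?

229080

Let Aᵢ (for 1 ≤ i ≤ 4) be the placements that put person i in their forbidden rack. Any j of these fix j positions, leaving (9−j)! ways to fill the rest, and there are C(4,j) ways to pick which j.
By inclusion–exclusion, the number of valid placements is Σ_{j=0}^{4} (−1)^j C(4,j)·(9−j)!.
Computing: 362880 − 161280 + 30240 − 2880 + 120 = 229080.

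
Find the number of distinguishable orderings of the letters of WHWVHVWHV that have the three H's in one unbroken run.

Treat the 3 copies of H as a single block. The multiset to arrange is then {HHH, V, V, V, W, W, W}, 7 items in all.
That gives (7)!/(3!·3!) = 140 arrangements.

140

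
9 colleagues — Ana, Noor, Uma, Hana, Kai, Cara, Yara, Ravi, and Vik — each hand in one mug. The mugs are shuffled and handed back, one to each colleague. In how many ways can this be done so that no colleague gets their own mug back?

133496

Count assignments avoiding every fixed point. For any j of the 9 colleagues fixed to their own mug, the other 9−j can be arranged in (9−j)! ways.
By inclusion–exclusion this is Σ_{j=0}^{9} (−1)^j C(9,j)·(9−j)!.
Computing: 362880 − 362880 + 181440 − 60480 + 15120 − 3024 + 504 − 72 + 9 − 1 = 133496.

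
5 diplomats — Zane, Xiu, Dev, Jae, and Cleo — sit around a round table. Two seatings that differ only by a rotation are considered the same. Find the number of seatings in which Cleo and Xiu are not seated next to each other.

12

All circular seatings of 5 people number (4)! = 24.
Seatings with Cleo beside Xiu: treat them as a block with 2 internal orders, giving 2 × (3)! = 12.
Subtracting, 24 − 12 = 12.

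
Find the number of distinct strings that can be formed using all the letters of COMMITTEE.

45360

The 9 letters of COMMITTEE have repeats: E appearing twice, M appearing twice, and T appearing twice.
So there are 9! / (2!·2!·2!) = 45360 distinguishable arrangements.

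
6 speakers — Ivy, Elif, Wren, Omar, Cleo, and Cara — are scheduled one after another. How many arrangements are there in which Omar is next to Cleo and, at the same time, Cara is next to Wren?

96

Treat {Omar,Cleo} as one block (2 orders) and {Cara,Wren} as another (2 orders).
That leaves 4 units to arrange: 2 × 2 × 4! = 4 × 24 = 96.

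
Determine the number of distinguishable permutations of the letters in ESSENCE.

ESSENCE has 7 letters with E appearing 3 times and S appearing twice.
Dividing 7! = 5040 by 3!·2! = 12 for the repeated letters gives 420.

420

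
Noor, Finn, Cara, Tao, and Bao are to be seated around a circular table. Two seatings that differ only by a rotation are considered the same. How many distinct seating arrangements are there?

Around a circle, 5 distinct people have 5!/5 = (4)! = 24 rotationally distinct seatings.

24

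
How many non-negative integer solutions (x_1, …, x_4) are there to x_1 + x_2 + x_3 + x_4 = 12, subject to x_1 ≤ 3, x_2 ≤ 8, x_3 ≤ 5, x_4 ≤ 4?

100

Without the upper bounds there are C(15,3) = 455 ways to split 12 among 4 variables.
Subtract solutions that violate a single cap (substitute x_i' = x_i − (cap_i+1)): x_1 ≥ 4 gives C(11,3) = 165; x_2 ≥ 9 gives C(6,3) = 20; x_3 ≥ 6 gives C(9,3) = 84; x_4 ≥ 5 gives C(10,3) = 120. Together 389.
Add back pairs where two caps are both exceeded: 0 + 10 + 20 + 0 + 0 + 4 = 34.
By inclusion–exclusion the count is 455 − 389 + 34 = 100.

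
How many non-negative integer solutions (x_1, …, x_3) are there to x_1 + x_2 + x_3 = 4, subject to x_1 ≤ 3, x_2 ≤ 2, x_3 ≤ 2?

8

Without the upper bounds there are C(6,2) = 15 ways to split 4 among 3 variables.
Subtract solutions that violate a single cap (substitute x_i' = x_i − (cap_i+1)): x_1 ≥ 4 gives C(2,2) = 1; x_2 ≥ 3 gives C(3,2) = 3; x_3 ≥ 3 gives C(3,2) = 3. Together 7.
No two caps can be exceeded simultaneously, so the pair terms are all 0.
By inclusion–exclusion the count is 15 − 7 + 0 = 8.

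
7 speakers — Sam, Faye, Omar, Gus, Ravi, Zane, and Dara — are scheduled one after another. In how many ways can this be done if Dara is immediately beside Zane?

Treat {Dara, Zane} as a single unit. There are 6 units to order, and the pair itself can be ordered 2 ways.
That gives 2 × 6! = 2 × 720 = 1440.

1440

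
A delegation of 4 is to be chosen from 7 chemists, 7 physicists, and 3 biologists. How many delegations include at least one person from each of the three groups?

With no constraint there are C(17,4) = 2380 possible selections.
Subtract selections that omit an entire group: no chemists → C(10,4) = 210; no physicists → C(10,4) = 210; no biologists → C(14,4) = 1001.
Add back selections omitting two groups (i.e. drawn from a single group): C(7,4) + C(7,4) + C(3,4) = 70.
By inclusion–exclusion: 2380 − 1421 + 70 = 1029.

1029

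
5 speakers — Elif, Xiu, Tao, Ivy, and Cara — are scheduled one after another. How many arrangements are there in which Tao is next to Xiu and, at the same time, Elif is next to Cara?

Treat {Tao,Xiu} as one block (2 orders) and {Elif,Cara} as another (2 orders).
That leaves 3 units to arrange: 2 × 2 × 3! = 4 × 6 = 24.

24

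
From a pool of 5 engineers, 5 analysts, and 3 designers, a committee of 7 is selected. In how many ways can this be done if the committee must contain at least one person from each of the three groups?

1580

Total 7-person selections from all 13: C(13,7) = 1716.
Subtract selections that omit an entire group: no engineers → C(8,7) = 8; no analysts → C(8,7) = 8; no designers → C(10,7) = 120.
Add back selections omitting two groups (i.e. drawn from a single group): C(5,7) + C(5,7) + C(3,7) = 0.
By inclusion–exclusion: 1716 − 136 + 0 = 1580.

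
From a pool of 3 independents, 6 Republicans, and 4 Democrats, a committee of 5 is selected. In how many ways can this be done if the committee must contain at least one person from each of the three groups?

894

Total 5-person selections from all 13: C(13,5) = 1287.
Selections missing a whole group: no independents → C(10,5) = 252; no Republicans → C(7,5) = 21; no Democrats → C(9,5) = 126.
Add back selections omitting two groups (i.e. drawn from a single group): C(3,5) + C(6,5) + C(4,5) = 6.
By inclusion–exclusion: 1287 − 399 + 6 = 894.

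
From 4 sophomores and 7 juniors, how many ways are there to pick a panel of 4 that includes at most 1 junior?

29

Split by how many juniors are chosen (0 through 1).
Sum: C(7,0)·C(4,4) + C(7,1)·C(4,3) = 1 + 28 = 29.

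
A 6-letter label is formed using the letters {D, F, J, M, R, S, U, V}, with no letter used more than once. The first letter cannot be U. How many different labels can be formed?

17640

The first letter has 8−1 = 7 choices (anything except U).
The remaining 5 letters are filled from the other 7 symbols without repetition: 7 × 6 × 5 × 4 × 3 = 2520.
Total: 7 × 2520 = 17640.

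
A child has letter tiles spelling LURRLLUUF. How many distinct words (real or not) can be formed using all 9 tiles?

Letter multiplicities in LURRLLUUF: F×1, L×3, R×2, U×3.
Dividing 9! = 362880 by 3!·3!·2! = 72 for the repeated letters gives 5040.

5040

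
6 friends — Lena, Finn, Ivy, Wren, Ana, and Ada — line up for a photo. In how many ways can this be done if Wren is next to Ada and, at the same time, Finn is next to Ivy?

Treat {Wren,Ada} as one block (2 orders) and {Finn,Ivy} as another (2 orders).
That leaves 4 units to arrange: 2 × 2 × 4! = 4 × 24 = 96.

96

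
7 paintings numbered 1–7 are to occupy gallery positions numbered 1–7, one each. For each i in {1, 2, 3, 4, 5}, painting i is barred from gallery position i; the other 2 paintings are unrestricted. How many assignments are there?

2428

Let Aᵢ (for 1 ≤ i ≤ 5) be the placements that put painting i in its forbidden gallery position. Any j of these fix j positions, leaving (7−j)! ways to fill the rest, and there are C(5,j) ways to pick which j.
By inclusion–exclusion, the number of valid placements is Σ_{j=0}^{5} (−1)^j C(5,j)·(7−j)!.
Computing: 5040 − 3600 + 1200 − 240 + 30 − 2 = 2428.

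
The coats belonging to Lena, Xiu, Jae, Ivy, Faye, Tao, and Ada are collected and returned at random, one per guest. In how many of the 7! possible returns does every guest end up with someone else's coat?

1854

Count assignments avoiding every fixed point. For any j of the 7 guests fixed to their own coat, the other 7−j can be arranged in (7−j)! ways.
By inclusion–exclusion this is Σ_{j=0}^{7} (−1)^j C(7,j)·(7−j)!.
Computing: 5040 − 5040 + 2520 − 840 + 210 − 42 + 7 − 1 = 1854.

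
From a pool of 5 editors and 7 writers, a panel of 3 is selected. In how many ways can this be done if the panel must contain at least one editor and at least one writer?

Unrestricted: C(12,3) = 220 ways to pick any 3 of the 12.
Selections missing a whole group: no editors → C(7,3) = 35; no writers → C(5,3) = 10.
Both groups omitted at once is impossible, so 220 − 45 = 175.

175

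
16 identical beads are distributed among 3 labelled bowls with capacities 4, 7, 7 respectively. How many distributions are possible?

Without the upper bounds there are C(18,2) = 153 ways to split 16 among 3 bowls.
Subtract solutions that violate a single cap (substitute x_i' = x_i − (cap_i+1)): x_1 ≥ 5 gives C(13,2) = 78; x_2 ≥ 8 gives C(10,2) = 45; x_3 ≥ 8 gives C(10,2) = 45. Together 168.
Add back pairs where two caps are both exceeded: 10 + 10 + 1 = 21.
By inclusion–exclusion the count is 153 − 168 + 21 = 6.

6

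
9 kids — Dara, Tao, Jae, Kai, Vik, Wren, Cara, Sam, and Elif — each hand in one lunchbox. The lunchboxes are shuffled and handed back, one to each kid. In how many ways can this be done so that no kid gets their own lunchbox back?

133496

This is the derangement count D_9: permutations of 9 items with no fixed point.
By inclusion–exclusion this is Σ_{j=0}^{9} (−1)^j C(9,j)·(9−j)!.
Computing: 362880 − 362880 + 181440 − 60480 + 15120 − 3024 + 504 − 72 + 9 − 1 = 133496.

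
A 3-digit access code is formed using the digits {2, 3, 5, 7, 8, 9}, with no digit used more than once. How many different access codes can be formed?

Choose and order 3 of the 6 symbols: the first digit has 6 options, the next 5, then 4.
That product is 6 × 5 × 4 = 120.

120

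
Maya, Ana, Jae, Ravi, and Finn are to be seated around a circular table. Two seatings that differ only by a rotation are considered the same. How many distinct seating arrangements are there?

Around a circle, 5 distinct people have 5!/5 = (4)! = 24 rotationally distinct seatings.

24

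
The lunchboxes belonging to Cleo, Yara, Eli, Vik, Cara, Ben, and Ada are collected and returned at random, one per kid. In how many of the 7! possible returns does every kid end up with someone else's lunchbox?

Count assignments avoiding every fixed point. For any j of the 7 kids fixed to their own lunchbox, the other 7−j can be arranged in (7−j)! ways.
By inclusion–exclusion this is Σ_{j=0}^{7} (−1)^j C(7,j)·(7−j)!.
Computing: 5040 − 5040 + 2520 − 840 + 210 − 42 + 7 − 1 = 1854.

1854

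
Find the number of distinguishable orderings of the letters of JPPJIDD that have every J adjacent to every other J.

Treat the 2 copies of J as a single block. The multiset to arrange is then {JJ, D, D, I, P, P}, 6 items in all.
That gives (6)!/(2!·2!) = 180 arrangements.

180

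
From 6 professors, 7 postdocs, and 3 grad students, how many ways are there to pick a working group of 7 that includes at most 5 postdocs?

11376

Split by how many postdocs are chosen (0 through 5).
Sum: C(7,0)·C(9,7) + C(7,1)·C(9,6) + C(7,2)·C(9,5) + C(7,3)·C(9,4) + C(7,4)·C(9,3) + C(7,5)·C(9,2) = 36 + 588 + 2646 + 4410 + 2940 + 756 = 11376.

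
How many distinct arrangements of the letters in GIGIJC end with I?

Fix I in the last position and arrange the remaining 5 letters.
Those 5 letters have G appearing twice, giving (5)!/(2!) = 60.

60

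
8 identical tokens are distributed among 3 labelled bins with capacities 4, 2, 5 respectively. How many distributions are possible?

9

By stars and bars, unrestricted non-negative solutions to x_1+…+x_3 = 8 number C(8+2,2) = 45.
Subtract solutions that violate a single cap (substitute x_i' = x_i − (cap_i+1)): x_1 ≥ 5 gives C(5,2) = 10; x_2 ≥ 3 gives C(7,2) = 21; x_3 ≥ 6 gives C(4,2) = 6. Together 37.
Add back pairs where two caps are both exceeded: 1 + 0 + 0 = 1.
By inclusion–exclusion the count is 45 − 37 + 1 = 9.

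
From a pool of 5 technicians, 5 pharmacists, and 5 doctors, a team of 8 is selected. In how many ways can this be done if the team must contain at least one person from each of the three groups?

6300

Total 8-person selections from all 15: C(15,8) = 6435.
Selections missing a whole group: no technicians → C(10,8) = 45; no pharmacists → C(10,8) = 45; no doctors → C(10,8) = 45.
Add back selections omitting two groups (i.e. drawn from a single group): C(5,8) + C(5,8) + C(5,8) = 0.
By inclusion–exclusion: 6435 − 135 + 0 = 6300.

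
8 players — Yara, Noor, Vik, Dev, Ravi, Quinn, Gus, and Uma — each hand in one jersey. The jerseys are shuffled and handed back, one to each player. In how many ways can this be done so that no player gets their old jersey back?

14833

This is the derangement count D_8: permutations of 8 items with no fixed point.
By inclusion–exclusion this is Σ_{j=0}^{8} (−1)^j C(8,j)·(8−j)!.
Computing: 40320 − 40320 + 20160 − 6720 + 1680 − 336 + 56 − 8 + 1 = 14833.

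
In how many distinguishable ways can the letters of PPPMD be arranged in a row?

Letter multiplicities in PPPMD: D×1, M×1, P×3.
The number of distinct arrangements is 5!/(3!) = 120/6 = 20.

20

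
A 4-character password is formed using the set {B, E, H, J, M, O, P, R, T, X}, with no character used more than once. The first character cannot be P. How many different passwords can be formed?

The first character has 10−1 = 9 choices (anything except P).
The remaining 3 characters are filled from the other 9 symbols without repetition: 9 × 8 × 7 = 504.
Total: 9 × 504 = 4536.

4536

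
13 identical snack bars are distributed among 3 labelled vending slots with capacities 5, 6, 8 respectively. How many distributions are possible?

Ignoring the caps, the number of non-negative solutions to x_1+…+x_3 = 13 is C(15,2) = 105.
Subtract solutions that violate a single cap (substitute x_i' = x_i − (cap_i+1)): x_1 ≥ 6 gives C(9,2) = 36; x_2 ≥ 7 gives C(8,2) = 28; x_3 ≥ 9 gives C(6,2) = 15. Together 79.
Add back pairs where two caps are both exceeded: 1 + 0 + 0 = 1.
By inclusion–exclusion the count is 105 − 79 + 1 = 27.

27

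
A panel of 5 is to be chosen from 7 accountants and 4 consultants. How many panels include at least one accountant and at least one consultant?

441

Unrestricted: C(11,5) = 462 ways to pick any 5 of the 11.
Subtract selections that omit an entire group: no accountants → C(4,5) = 0; no consultants → C(7,5) = 21.
Both groups omitted at once is impossible, so 462 − 21 = 441.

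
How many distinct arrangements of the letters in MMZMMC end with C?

5

With the last slot taken by C, it remains to arrange the other 5 letters (MMZMM).
Those 5 letters have M appearing 4 times, giving (5)!/(4!) = 5.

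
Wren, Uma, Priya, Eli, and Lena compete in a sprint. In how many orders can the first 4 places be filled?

120

This is an ordered selection of 4 from 5: P(5,4).
That gives 5 × 4 × 3 × 2 = 120.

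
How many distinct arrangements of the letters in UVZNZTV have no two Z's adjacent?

There are 7!/(2!·2!) = 1260 arrangements of UVZNZTV in total.
Arrangements with the Z's together: treat ZZ as one letter, giving (6)!/(2!) = 360.
Subtracting, 1260 − 360 = 900 arrangements keep the Z's apart.

900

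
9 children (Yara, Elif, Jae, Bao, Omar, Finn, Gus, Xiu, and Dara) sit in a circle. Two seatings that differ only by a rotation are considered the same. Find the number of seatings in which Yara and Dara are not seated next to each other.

30240

Without the restriction there are (8)! = 40320 seatings.
Seatings with Yara beside Dara: treat them as a block with 2 internal orders, giving 2 × (7)! = 10080.
Subtracting, 40320 − 10080 = 30240.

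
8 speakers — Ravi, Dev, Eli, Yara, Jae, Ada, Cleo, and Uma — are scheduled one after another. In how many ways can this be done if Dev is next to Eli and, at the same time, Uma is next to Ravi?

Treat {Dev,Eli} as one block (2 orders) and {Uma,Ravi} as another (2 orders).
That leaves 6 units to arrange: 2 × 2 × 6! = 4 × 720 = 2880.

2880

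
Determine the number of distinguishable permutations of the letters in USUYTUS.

420

The 7 letters of USUYTUS have repeats: S appearing twice and U appearing 3 times.
The number of distinct arrangements is 7!/(3!·2!) = 5040/12 = 420.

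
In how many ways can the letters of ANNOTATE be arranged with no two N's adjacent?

Total arrangements of ANNOTATE: 8!/(2!·2!·2!) = 5040.
Arrangements with the N's together: treat NN as one letter, giving (7)!/(2!·2!) = 1260.
Subtracting, 5040 − 1260 = 3780 arrangements keep the N's apart.

3780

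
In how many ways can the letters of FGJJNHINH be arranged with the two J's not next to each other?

35280

Total arrangements of FGJJNHINH: 9!/(2!·2!·2!) = 45360.
Arrangements with the J's together: treat JJ as one letter, giving (8)!/(2!·2!) = 10080.
Hence 45360 − 10080 = 35280.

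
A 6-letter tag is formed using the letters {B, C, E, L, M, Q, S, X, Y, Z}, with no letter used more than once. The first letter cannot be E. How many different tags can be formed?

The first letter has 10−1 = 9 choices (anything except E).
The remaining 5 letters are filled from the other 9 symbols without repetition: 9 × 8 × 7 × 6 × 5 = 15120.
Total: 9 × 15120 = 136080.

136080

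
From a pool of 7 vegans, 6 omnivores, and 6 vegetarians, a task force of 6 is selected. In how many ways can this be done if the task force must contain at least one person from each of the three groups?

Total 6-person selections from all 19: C(19,6) = 27132.
Subtract selections that omit an entire group: no vegans → C(12,6) = 924; no omnivores → C(13,6) = 1716; no vegetarians → C(13,6) = 1716.
Add back selections omitting two groups (i.e. drawn from a single group): C(7,6) + C(6,6) + C(6,6) = 9.
By inclusion–exclusion: 27132 − 4356 + 9 = 22785.

22785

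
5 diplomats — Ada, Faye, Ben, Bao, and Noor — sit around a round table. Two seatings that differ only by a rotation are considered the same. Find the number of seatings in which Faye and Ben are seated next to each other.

Treat {Faye, Ben} as one unit (2 internal orders) and seat the resulting 4 units around the table: (3)! circular arrangements.
So 2 × (3)! = 2 × 6 = 12.

12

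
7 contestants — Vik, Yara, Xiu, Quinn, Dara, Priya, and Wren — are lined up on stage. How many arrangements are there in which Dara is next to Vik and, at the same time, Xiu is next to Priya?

480

Treat {Dara,Vik} as one block (2 orders) and {Xiu,Priya} as another (2 orders).
That leaves 5 units to arrange: 2 × 2 × 5! = 4 × 120 = 480.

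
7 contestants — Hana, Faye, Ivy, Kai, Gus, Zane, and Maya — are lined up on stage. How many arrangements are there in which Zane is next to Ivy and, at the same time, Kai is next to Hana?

Treat {Zane,Ivy} as one block (2 orders) and {Kai,Hana} as another (2 orders).
That leaves 5 units to arrange: 2 × 2 × 5! = 4 × 120 = 480.

480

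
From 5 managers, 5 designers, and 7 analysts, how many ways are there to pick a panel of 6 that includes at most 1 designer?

Split by how many designers are chosen (0 through 1).
Sum: C(5,0)·C(12,6) + C(5,1)·C(12,5) = 924 + 3960 = 4884.

4884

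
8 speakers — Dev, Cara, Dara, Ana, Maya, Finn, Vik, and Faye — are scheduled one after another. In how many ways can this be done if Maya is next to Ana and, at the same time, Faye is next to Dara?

2880

Treat {Maya,Ana} as one block (2 orders) and {Faye,Dara} as another (2 orders).
That leaves 6 units to arrange: 2 × 2 × 6! = 4 × 720 = 2880.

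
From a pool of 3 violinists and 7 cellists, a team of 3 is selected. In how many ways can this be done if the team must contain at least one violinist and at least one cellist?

Total 3-person selections from all 10: C(10,3) = 120.
Selections missing a whole group: no violinists → C(7,3) = 35; no cellists → C(3,3) = 1.
Both groups omitted at once is impossible, so 120 − 36 = 84.

84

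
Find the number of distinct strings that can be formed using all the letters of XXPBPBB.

XXPBPBB has 7 letters with B appearing 3 times, P appearing twice, and X appearing twice.
Dividing 7! = 5040 by 3!·2!·2! = 24 for the repeated letters gives 210.

210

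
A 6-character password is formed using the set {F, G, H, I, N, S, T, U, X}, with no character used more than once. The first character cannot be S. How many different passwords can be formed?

53760

The first character has 9−1 = 8 choices (anything except S).
The remaining 5 characters are filled from the other 8 symbols without repetition: 8 × 7 × 6 × 5 × 4 = 6720.
Total: 8 × 6720 = 53760.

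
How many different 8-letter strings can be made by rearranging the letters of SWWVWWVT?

SWWVWWVT has 8 letters with V appearing twice and W appearing 4 times.
Dividing 8! = 40320 by 4!·2! = 48 for the repeated letters gives 840.

840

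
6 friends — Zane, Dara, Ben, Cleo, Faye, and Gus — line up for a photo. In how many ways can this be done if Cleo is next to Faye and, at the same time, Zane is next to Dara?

96

Treat {Cleo,Faye} as one block (2 orders) and {Zane,Dara} as another (2 orders).
That leaves 4 units to arrange: 2 × 2 × 4! = 4 × 24 = 96.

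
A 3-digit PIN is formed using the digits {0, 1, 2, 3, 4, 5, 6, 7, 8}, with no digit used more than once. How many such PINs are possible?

With no repetition, fill the 3 digits in order: 9 choices, then 8, down to 7.
That product is 9 × 8 × 7 = 504.

504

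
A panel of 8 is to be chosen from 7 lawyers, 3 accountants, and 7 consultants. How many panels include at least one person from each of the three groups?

Unrestricted: C(17,8) = 24310 ways to pick any 8 of the 17.
Selections missing a whole group: no lawyers → C(10,8) = 45; no accountants → C(14,8) = 3003; no consultants → C(10,8) = 45.
Add back selections omitting two groups (i.e. drawn from a single group): C(7,8) + C(3,8) + C(7,8) = 0.
By inclusion–exclusion: 24310 − 3093 + 0 = 21217.

21217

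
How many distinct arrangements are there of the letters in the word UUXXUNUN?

The 8 letters of UUXXUNUN have repeats: N appearing twice, U appearing 4 times, and X appearing twice.
Dividing 8! = 40320 by 4!·2!·2! = 96 for the repeated letters gives 420.

420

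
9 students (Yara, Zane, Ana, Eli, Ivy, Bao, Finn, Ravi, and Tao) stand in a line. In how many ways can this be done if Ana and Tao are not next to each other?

Of the 9! = 362880 arrangements, those with Ana and Tao adjacent number 2 × 8! = 80640 (treat the pair as a block with 2 internal orders).
So 362880 − 80640 = 282240 arrangements keep them apart.

282240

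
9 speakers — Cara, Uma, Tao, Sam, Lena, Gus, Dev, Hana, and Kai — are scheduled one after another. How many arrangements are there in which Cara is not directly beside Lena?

282240

There are 9! = 362880 arrangements in all. If Cara and Lena are adjacent, merging them into one block gives 2·(8)! = 80640 arrangements.
Complementary counting: 362880 − 80640 = 282240.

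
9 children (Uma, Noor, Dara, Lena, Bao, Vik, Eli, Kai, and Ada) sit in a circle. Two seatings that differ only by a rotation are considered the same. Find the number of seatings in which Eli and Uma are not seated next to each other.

30240

All circular seatings of 9 people number (8)! = 40320.
Those with Eli next to Uma: fuse the pair into one unit and seat 8 units around a circle — 2·(7)! = 10080.
Subtracting, 40320 − 10080 = 30240.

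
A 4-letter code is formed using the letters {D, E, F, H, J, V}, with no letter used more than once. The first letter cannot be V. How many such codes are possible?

300

The first letter has 6−1 = 5 choices (anything except V).
The remaining 3 letters are filled from the other 5 symbols without repetition: 5 × 4 × 3 = 60.
Total: 5 × 60 = 300.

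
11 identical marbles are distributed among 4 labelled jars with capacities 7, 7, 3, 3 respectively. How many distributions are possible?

Ignoring the caps, the number of non-negative solutions to x_1+…+x_4 = 11 is C(14,3) = 364.
Subtract solutions that violate a single cap (substitute x_i' = x_i − (cap_i+1)): x_1 ≥ 8 gives C(6,3) = 20; x_2 ≥ 8 gives C(6,3) = 20; x_3 ≥ 4 gives C(10,3) = 120; x_4 ≥ 4 gives C(10,3) = 120. Together 280.
Add back pairs where two caps are both exceeded: 0 + 0 + 0 + 0 + 0 + 20 = 20.
By inclusion–exclusion the count is 364 − 280 + 20 = 104.

104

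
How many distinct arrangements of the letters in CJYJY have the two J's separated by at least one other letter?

Total arrangements of CJYJY: 5!/(2!·2!) = 30.
Arrangements with the J's together: treat JJ as one letter, giving (4)!/(2!) = 12.
Hence 30 − 12 = 18.

18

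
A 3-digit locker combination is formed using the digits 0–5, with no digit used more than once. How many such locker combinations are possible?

This is a permutation of 3 out of 6: P(6,3) = 6!/3!.
That product is 6 × 5 × 4 = 120.

120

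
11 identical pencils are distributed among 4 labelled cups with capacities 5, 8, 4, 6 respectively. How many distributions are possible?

180

Without the upper bounds there are C(14,3) = 364 ways to split 11 among 4 cups.
Subtract solutions that violate a single cap (substitute x_i' = x_i − (cap_i+1)): x_1 ≥ 6 gives C(8,3) = 56; x_2 ≥ 9 gives C(5,3) = 10; x_3 ≥ 5 gives C(9,3) = 84; x_4 ≥ 7 gives C(7,3) = 35. Together 185.
Add back pairs where two caps are both exceeded: 0 + 1 + 0 + 0 + 0 + 0 = 1.
By inclusion–exclusion the count is 364 − 185 + 1 = 180.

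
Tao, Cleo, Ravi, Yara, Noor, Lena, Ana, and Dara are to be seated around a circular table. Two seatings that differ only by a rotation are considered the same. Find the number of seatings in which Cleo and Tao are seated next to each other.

1440

Glue Cleo and Tao into a block (2 internal orders). Seating 7 units around a circle gives (6)! arrangements.
So 2 × (6)! = 2 × 720 = 1440.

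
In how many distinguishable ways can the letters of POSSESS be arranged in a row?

210

The 7 letters of POSSESS have repeats: S appearing 4 times.
So there are 7! / (4!) = 210 distinguishable arrangements.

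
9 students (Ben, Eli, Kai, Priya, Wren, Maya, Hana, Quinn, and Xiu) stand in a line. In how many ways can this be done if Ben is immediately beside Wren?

Glue Ben and Wren into one block (2 internal orders), leaving 8 units to arrange in a row.
So the count is 2·(8)! = 80640.

80640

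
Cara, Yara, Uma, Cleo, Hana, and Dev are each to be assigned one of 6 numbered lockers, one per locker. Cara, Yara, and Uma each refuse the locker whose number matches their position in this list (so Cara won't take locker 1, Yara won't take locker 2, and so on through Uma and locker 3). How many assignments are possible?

Let Aᵢ (for i ∈ {1, 2, 3}) be the placements that put person i in their forbidden locker. Any j of these fix j positions, leaving (6−j)! ways to fill the rest, and there are C(3,j) ways to pick which j.
By inclusion–exclusion, the number of valid placements is Σ_{j=0}^{3} (−1)^j C(3,j)·(6−j)!.
Computing: 720 − 360 + 72 − 6 = 426.

426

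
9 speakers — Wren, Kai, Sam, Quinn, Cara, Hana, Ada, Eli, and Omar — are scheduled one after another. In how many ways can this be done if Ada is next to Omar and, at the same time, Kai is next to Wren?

20160

Treat {Ada,Omar} as one block (2 orders) and {Kai,Wren} as another (2 orders).
That leaves 7 units to arrange: 2 × 2 × 7! = 4 × 5040 = 20160.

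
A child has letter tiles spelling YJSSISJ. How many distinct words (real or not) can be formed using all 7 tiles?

420

Letter multiplicities in YJSSISJ: I×1, J×2, S×3, Y×1.
So there are 7! / (3!·2!) = 420 distinguishable arrangements.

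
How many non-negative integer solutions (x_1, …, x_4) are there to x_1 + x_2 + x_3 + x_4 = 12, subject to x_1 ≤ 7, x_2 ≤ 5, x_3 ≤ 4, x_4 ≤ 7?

Without the upper bounds there are C(15,3) = 455 ways to split 12 among 4 variables.
Subtract solutions that violate a single cap (substitute x_i' = x_i − (cap_i+1)): x_1 ≥ 8 gives C(7,3) = 35; x_2 ≥ 6 gives C(9,3) = 84; x_3 ≥ 5 gives C(10,3) = 120; x_4 ≥ 8 gives C(7,3) = 35. Together 274.
Add back pairs where two caps are both exceeded: 0 + 0 + 0 + 4 + 0 + 0 = 4.
By inclusion–exclusion the count is 455 − 274 + 4 = 185.

185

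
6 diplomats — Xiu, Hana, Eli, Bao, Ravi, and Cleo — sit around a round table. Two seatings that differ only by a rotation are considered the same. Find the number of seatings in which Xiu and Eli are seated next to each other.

48

Treat {Xiu, Eli} as one unit (2 internal orders) and seat the resulting 5 units around the table: (4)! circular arrangements.
So 2 × (4)! = 2 × 24 = 48.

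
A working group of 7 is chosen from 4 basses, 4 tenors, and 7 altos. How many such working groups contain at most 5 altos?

6378

Split by how many altos are chosen (0 through 5).
Sum: C(7,0)·C(8,7) + C(7,1)·C(8,6) + C(7,2)·C(8,5) + C(7,3)·C(8,4) + C(7,4)·C(8,3) + C(7,5)·C(8,2) = 8 + 196 + 1176 + 2450 + 1960 + 588 = 6378.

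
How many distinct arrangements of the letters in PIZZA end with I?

Fix I in the last position and arrange the remaining 4 letters.
Those 4 letters have Z appearing twice, giving (4)!/(2!) = 12.

12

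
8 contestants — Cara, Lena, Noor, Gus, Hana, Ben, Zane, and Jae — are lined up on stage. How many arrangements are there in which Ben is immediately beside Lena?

Treat {Ben, Lena} as a single unit. There are 7 units to order, and the pair itself can be ordered 2 ways.
So the count is 2·(7)! = 10080.

10080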